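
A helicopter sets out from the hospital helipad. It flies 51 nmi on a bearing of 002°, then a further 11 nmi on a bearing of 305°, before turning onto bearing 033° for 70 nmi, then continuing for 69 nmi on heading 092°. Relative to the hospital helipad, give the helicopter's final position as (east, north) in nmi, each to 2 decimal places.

Leg 1 (002°, 51 nmi): east 51 sin 2° = 1.78, north 51 cos 2° = 50.97
Leg 2 (305°, 11 nmi): east 11 sin 305° = -9.01, north 11 cos 305° = 6.31
Leg 3 (033°, 70 nmi): east 70 sin 33° = 38.12, north 70 cos 33° = 58.71
Leg 4 (092°, 69 nmi): east 69 sin 92° = 68.96, north 69 cos 92° = -2.41
Summing: 99.85 nmi east, 113.58 nmi north → (99.85, 113.58).

(99.85, 113.58)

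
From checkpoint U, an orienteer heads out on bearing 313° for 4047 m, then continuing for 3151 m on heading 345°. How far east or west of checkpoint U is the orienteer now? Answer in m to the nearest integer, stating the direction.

3775 m west

Leg 1 (313°, 4047 m): east 4047 sin 313° = -2959.79, north 4047 cos 313° = 2760.05
Leg 2 (345°, 3151 m): east 3151 sin 345° = -815.54, north 3151 cos 345° = 3043.63
Net east component: -3775.33 m.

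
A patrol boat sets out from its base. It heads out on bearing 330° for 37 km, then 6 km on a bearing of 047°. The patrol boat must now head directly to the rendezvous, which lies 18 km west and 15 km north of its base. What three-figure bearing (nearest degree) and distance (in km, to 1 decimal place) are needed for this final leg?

Leg 1 (330°, 37 km): east 37 sin 330° = -18.50, north 37 cos 330° = 32.04
Leg 2 (047°, 6 km): east 6 sin 47° = 4.39, north 6 cos 47° = 4.09
Current position: (-14.11, 36.13). Target: (-18, 15). Remaining: Δeast = -3.89, Δnorth = -21.13.
Bearing = atan2(-3.89, -21.13) mod 360° = 190.42°; distance = √((-3.89)² + (-21.13)²) = 21.490 km.

190°, 21.5 km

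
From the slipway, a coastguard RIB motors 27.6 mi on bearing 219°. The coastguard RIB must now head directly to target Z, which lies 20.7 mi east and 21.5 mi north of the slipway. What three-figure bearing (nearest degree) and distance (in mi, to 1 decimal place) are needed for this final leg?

Leg 1 (219°, 27.6 mi): east 27.6 sin 219° = -17.37, north 27.6 cos 219° = -21.45
Current position: (-17.37, -21.45). Target: (20.7, 21.5). Remaining: Δeast = 38.07, Δnorth = 42.95.
Bearing = atan2(38.07, 42.95) mod 360° = 41.55°; distance = √((38.07)² + (42.95)²) = 57.393 mi.

042°, 57.4 mi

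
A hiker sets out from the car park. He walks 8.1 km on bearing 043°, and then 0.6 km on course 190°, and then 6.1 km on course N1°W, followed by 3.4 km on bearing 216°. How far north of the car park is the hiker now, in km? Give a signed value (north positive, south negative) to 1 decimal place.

8.7 km

Leg 1 (043°, 8.1 km): east 8.1 sin 43° = 5.52, north 8.1 cos 43° = 5.92
Leg 2 (190°, 0.6 km): east 0.6 sin 190° = -0.10, north 0.6 cos 190° = -0.59
Leg 3 (N1°W, 6.1 km): east 6.1 sin 359° = -0.11, north 6.1 cos 359° = 6.10
Leg 4 (216°, 3.4 km): east 3.4 sin 216° = -2.00, north 3.4 cos 216° = -2.75
Net north component: 8.68 km.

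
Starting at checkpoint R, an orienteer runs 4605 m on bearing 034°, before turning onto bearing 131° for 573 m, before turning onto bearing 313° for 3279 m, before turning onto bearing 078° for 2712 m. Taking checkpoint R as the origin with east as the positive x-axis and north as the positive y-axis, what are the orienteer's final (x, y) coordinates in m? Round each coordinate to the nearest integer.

Leg 1 (034°, 4605 m): east 4605 sin 34° = 2575.08, north 4605 cos 34° = 3817.72
Leg 2 (131°, 573 m): east 573 sin 131° = 432.45, north 573 cos 131° = -375.92
Leg 3 (313°, 3279 m): east 3279 sin 313° = -2398.11, north 3279 cos 313° = 2236.27
Leg 4 (078°, 2712 m): east 2712 sin 78° = 2652.74, north 2712 cos 78° = 563.86
Summing: 3262.16 m east, 6241.93 m north → (3262, 6242).

(3262, 6242)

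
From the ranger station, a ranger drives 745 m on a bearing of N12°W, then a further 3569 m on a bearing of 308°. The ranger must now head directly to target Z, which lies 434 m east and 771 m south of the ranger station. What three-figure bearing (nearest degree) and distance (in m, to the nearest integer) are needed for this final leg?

137°, 5024 m

Leg 1 (N12°W, 745 m): east 745 sin 348° = -154.89, north 745 cos 348° = 728.72
Leg 2 (308°, 3569 m): east 3569 sin 308° = -2812.41, north 3569 cos 308° = 2197.30
Current position: (-2967.30, 2926.02). Target: (434, -771). Remaining: Δeast = 3401.30, Δnorth = -3697.02.
Bearing = atan2(3401.30, -3697.02) mod 360° = 137.39°; distance = √((3401.30)² + (-3697.02)²) = 5023.624 m.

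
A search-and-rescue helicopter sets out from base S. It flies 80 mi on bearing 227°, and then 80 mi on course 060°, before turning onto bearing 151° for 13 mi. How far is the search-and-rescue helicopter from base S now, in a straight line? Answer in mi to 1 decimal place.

31.0 mi

Leg 1 (227°, 80 mi): east 80 sin 227° = -58.51, north 80 cos 227° = -54.56
Leg 2 (060°, 80 mi): east 80 sin 60° = 69.28, north 80 cos 60° = 40.00
Leg 3 (151°, 13 mi): east 13 sin 151° = 6.30, north 13 cos 151° = -11.37
Net: 17.08 east, -25.93 north. Distance = √((17.08)² + (-25.93)²) = 31.048 mi.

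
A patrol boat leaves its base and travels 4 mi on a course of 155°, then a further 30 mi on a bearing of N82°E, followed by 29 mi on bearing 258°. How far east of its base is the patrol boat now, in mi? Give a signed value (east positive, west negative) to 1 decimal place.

3.0 mi

Leg 1 (155°, 4 mi): east 4 sin 155° = 1.69, north 4 cos 155° = -3.63
Leg 2 (N82°E, 30 mi): east 30 sin 82° = 29.71, north 30 cos 82° = 4.18
Leg 3 (258°, 29 mi): east 29 sin 258° = -28.37, north 29 cos 258° = -6.03
Net east component: 3.03 mi.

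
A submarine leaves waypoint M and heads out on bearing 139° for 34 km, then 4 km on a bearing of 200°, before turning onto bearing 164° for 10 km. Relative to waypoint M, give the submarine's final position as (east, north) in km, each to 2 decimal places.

(23.69, -39.03)

Leg 1 (139°, 34 km): east 34 sin 139° = 22.31, north 34 cos 139° = -25.66
Leg 2 (200°, 4 km): east 4 sin 200° = -1.37, north 4 cos 200° = -3.76
Leg 3 (164°, 10 km): east 10 sin 164° = 2.76, north 10 cos 164° = -9.61
Summing: 23.69 km east, -39.03 km north → (23.69, -39.03).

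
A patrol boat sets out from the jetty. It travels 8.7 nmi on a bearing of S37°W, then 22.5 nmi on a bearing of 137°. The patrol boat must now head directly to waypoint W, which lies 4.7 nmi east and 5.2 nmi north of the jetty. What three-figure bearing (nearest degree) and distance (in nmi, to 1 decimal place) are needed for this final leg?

349°, 29.1 nmi

Leg 1 (S37°W, 8.7 nmi): east 8.7 sin 217° = -5.24, north 8.7 cos 217° = -6.95
Leg 2 (137°, 22.5 nmi): east 22.5 sin 137° = 15.34, north 22.5 cos 137° = -16.46
Current position: (10.11, -23.40). Target: (4.7, 5.2). Remaining: Δeast = -5.41, Δnorth = 28.60.
Bearing = atan2(-5.41, 28.60) mod 360° = 349.29°; distance = √((-5.41)² + (28.60)²) = 29.111 nmi.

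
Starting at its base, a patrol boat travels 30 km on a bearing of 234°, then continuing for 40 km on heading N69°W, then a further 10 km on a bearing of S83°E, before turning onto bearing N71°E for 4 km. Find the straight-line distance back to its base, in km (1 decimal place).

48.0 km

Leg 1 (234°, 30 km): east 30 sin 234° = -24.27, north 30 cos 234° = -17.63
Leg 2 (N69°W, 40 km): east 40 sin 291° = -37.34, north 40 cos 291° = 14.33
Leg 3 (S83°E, 10 km): east 10 sin 97° = 9.93, north 10 cos 97° = -1.22
Leg 4 (N71°E, 4 km): east 4 sin 71° = 3.78, north 4 cos 71° = 1.30
Net: -47.91 east, -3.22 north. Distance = √((-47.91)² + (-3.22)²) = 48.014 km.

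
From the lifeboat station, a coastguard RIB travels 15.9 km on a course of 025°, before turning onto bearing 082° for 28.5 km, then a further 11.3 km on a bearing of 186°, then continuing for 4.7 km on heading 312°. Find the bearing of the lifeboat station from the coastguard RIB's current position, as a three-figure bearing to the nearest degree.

251°

Leg 1 (025°, 15.9 km): east 15.9 sin 25° = 6.72, north 15.9 cos 25° = 14.41
Leg 2 (082°, 28.5 km): east 28.5 sin 82° = 28.22, north 28.5 cos 82° = 3.97
Leg 3 (186°, 11.3 km): east 11.3 sin 186° = -1.18, north 11.3 cos 186° = -11.24
Leg 4 (312°, 4.7 km): east 4.7 sin 312° = -3.49, north 4.7 cos 312° = 3.14
Net displacement: 30.27 east, 10.28 north. Direction back to start is (-30.27, -10.28): bearing = atan2(-30.27, -10.28) mod 360° = 251.24° ≈ 251°.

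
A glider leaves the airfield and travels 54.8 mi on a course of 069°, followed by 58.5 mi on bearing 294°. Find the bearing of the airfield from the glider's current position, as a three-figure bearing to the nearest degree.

Leg 1 (069°, 54.8 mi): east 54.8 sin 69° = 51.16, north 54.8 cos 69° = 19.64
Leg 2 (294°, 58.5 mi): east 58.5 sin 294° = -53.44, north 58.5 cos 294° = 23.79
Net displacement: -2.28 east, 43.43 north. Direction back to start is (2.28, -43.43): bearing = atan2(2.28, -43.43) mod 360° = 176.99° ≈ 177°.

177°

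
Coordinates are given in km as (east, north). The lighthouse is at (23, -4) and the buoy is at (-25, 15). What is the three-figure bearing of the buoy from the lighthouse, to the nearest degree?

292°

Δeast = -25 − 23 = -48.00; Δnorth = 15 − -4 = 19.00.
Bearing = atan2(Δeast, Δnorth) mod 360° = 291.60° ≈ 292°.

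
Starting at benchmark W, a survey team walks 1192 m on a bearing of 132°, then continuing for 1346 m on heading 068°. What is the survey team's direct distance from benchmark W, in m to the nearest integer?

2154 m

Leg 1 (132°, 1192 m): east 1192 sin 132° = 885.83, north 1192 cos 132° = -797.60
Leg 2 (068°, 1346 m): east 1346 sin 68° = 1247.99, north 1346 cos 68° = 504.22
Net: 2133.82 east, -293.38 north. Distance = √((2133.82)² + (-293.38)²) = 2153.893 m.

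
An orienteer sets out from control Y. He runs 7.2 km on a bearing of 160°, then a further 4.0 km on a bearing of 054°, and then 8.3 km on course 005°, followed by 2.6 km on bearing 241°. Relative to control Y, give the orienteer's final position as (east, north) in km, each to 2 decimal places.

Leg 1 (160°, 7.2 km): east 7.2 sin 160° = 2.46, north 7.2 cos 160° = -6.77
Leg 2 (054°, 4.0 km): east 4.0 sin 54° = 3.24, north 4.0 cos 54° = 2.35
Leg 3 (005°, 8.3 km): east 8.3 sin 5° = 0.72, north 8.3 cos 5° = 8.27
Leg 4 (241°, 2.6 km): east 2.6 sin 241° = -2.27, north 2.6 cos 241° = -1.26
Summing: 4.15 km east, 2.59 km north → (4.15, 2.59).

(4.15, 2.59)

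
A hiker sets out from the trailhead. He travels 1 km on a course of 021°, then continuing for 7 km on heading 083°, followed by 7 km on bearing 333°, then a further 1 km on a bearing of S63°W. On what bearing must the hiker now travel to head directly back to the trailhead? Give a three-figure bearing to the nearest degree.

203°

Leg 1 (021°, 1 km): east 1 sin 21° = 0.36, north 1 cos 21° = 0.93
Leg 2 (083°, 7 km): east 7 sin 83° = 6.95, north 7 cos 83° = 0.85
Leg 3 (333°, 7 km): east 7 sin 333° = -3.18, north 7 cos 333° = 6.24
Leg 4 (S63°W, 1 km): east 1 sin 243° = -0.89, north 1 cos 243° = -0.45
Net displacement: 3.24 east, 7.57 north. Direction back to start is (-3.24, -7.57): bearing = atan2(-3.24, -7.57) mod 360° = 203.15° ≈ 203°.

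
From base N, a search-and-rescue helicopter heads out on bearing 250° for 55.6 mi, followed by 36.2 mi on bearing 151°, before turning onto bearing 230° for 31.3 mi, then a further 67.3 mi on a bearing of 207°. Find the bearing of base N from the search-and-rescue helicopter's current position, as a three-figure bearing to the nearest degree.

034°

Leg 1 (250°, 55.6 mi): east 55.6 sin 250° = -52.25, north 55.6 cos 250° = -19.02
Leg 2 (151°, 36.2 mi): east 36.2 sin 151° = 17.55, north 36.2 cos 151° = -31.66
Leg 3 (230°, 31.3 mi): east 31.3 sin 230° = -23.98, north 31.3 cos 230° = -20.12
Leg 4 (207°, 67.3 mi): east 67.3 sin 207° = -30.55, north 67.3 cos 207° = -59.96
Net displacement: -89.23 east, -130.76 north. Direction back to start is (89.23, 130.76): bearing = atan2(89.23, 130.76) mod 360° = 34.31° ≈ 034°.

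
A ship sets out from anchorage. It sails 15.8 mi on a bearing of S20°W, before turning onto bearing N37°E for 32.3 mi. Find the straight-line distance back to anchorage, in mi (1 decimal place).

17.8 mi

Leg 1 (S20°W, 15.8 mi): east 15.8 sin 200° = -5.40, north 15.8 cos 200° = -14.85
Leg 2 (N37°E, 32.3 mi): east 32.3 sin 37° = 19.44, north 32.3 cos 37° = 25.80
Net: 14.03 east, 10.95 north. Distance = √((14.03)² + (10.95)²) = 17.800 mi.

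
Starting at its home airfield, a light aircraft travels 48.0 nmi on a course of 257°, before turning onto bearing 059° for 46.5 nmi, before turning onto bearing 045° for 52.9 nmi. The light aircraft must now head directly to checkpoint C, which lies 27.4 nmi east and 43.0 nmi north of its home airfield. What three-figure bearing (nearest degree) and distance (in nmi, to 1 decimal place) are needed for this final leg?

202°, 8.2 nmi

Leg 1 (257°, 48.0 nmi): east 48.0 sin 257° = -46.77, north 48.0 cos 257° = -10.80
Leg 2 (059°, 46.5 nmi): east 46.5 sin 59° = 39.86, north 46.5 cos 59° = 23.95
Leg 3 (045°, 52.9 nmi): east 52.9 sin 45° = 37.41, north 52.9 cos 45° = 37.41
Current position: (30.49, 50.56). Target: (27.4, 43.0). Remaining: Δeast = -3.09, Δnorth = -7.56.
Bearing = atan2(-3.09, -7.56) mod 360° = 202.27°; distance = √((-3.09)² + (-7.56)²) = 8.167 nmi.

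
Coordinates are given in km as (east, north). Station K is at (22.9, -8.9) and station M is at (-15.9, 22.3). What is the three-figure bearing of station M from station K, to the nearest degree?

309°

Δeast = -15.9 − 22.9 = -38.80; Δnorth = 22.3 − -8.9 = 31.20.
Bearing = atan2(Δeast, Δnorth) mod 360° = 308.80° ≈ 309°.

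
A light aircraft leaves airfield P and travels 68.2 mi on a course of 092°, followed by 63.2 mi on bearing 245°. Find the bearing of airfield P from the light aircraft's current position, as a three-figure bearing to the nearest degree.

Leg 1 (092°, 68.2 mi): east 68.2 sin 92° = 68.16, north 68.2 cos 92° = -2.38
Leg 2 (245°, 63.2 mi): east 63.2 sin 245° = -57.28, north 63.2 cos 245° = -26.71
Net displacement: 10.88 east, -29.09 north. Direction back to start is (-10.88, 29.09): bearing = atan2(-10.88, 29.09) mod 360° = 339.49° ≈ 339°.

339°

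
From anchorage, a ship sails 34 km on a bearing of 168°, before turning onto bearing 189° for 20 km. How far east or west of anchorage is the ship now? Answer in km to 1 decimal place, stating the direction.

3.9 km east

Leg 1 (168°, 34 km): east 34 sin 168° = 7.07, north 34 cos 168° = -33.26
Leg 2 (189°, 20 km): east 20 sin 189° = -3.13, north 20 cos 189° = -19.75
Net east component: 3.94 km.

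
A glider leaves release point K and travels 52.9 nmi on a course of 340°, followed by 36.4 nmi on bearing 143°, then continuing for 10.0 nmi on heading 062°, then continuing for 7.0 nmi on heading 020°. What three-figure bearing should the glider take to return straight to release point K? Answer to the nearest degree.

205°

Leg 1 (340°, 52.9 nmi): east 52.9 sin 340° = -18.09, north 52.9 cos 340° = 49.71
Leg 2 (143°, 36.4 nmi): east 36.4 sin 143° = 21.91, north 36.4 cos 143° = -29.07
Leg 3 (062°, 10.0 nmi): east 10.0 sin 62° = 8.83, north 10.0 cos 62° = 4.69
Leg 4 (020°, 7.0 nmi): east 7.0 sin 20° = 2.39, north 7.0 cos 20° = 6.58
Net displacement: 15.04 east, 31.91 north. Direction back to start is (-15.04, -31.91): bearing = atan2(-15.04, -31.91) mod 360° = 205.23° ≈ 205°.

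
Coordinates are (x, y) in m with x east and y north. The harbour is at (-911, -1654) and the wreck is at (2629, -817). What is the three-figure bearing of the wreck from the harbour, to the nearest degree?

Δeast = 2629 − -911 = 3540.00; Δnorth = -817 − -1654 = 837.00.
Bearing = atan2(Δeast, Δnorth) mod 360° = 76.70° ≈ 077°.

077°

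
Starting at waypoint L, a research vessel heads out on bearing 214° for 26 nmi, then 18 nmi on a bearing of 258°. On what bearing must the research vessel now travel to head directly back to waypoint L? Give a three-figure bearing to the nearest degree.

052°

Leg 1 (214°, 26 nmi): east 26 sin 214° = -14.54, north 26 cos 214° = -21.55
Leg 2 (258°, 18 nmi): east 18 sin 258° = -17.61, north 18 cos 258° = -3.74
Net displacement: -32.15 east, -25.30 north. Direction back to start is (32.15, 25.30): bearing = atan2(32.15, 25.30) mod 360° = 51.80° ≈ 052°.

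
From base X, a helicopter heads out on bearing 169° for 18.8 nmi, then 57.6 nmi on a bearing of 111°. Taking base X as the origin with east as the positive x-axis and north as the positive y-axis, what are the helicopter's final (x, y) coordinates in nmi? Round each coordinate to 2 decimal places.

Leg 1 (169°, 18.8 nmi): east 18.8 sin 169° = 3.59, north 18.8 cos 169° = -18.45
Leg 2 (111°, 57.6 nmi): east 57.6 sin 111° = 53.77, north 57.6 cos 111° = -20.64
Summing: 57.36 nmi east, -39.10 nmi north → (57.36, -39.10).

(57.36, -39.10)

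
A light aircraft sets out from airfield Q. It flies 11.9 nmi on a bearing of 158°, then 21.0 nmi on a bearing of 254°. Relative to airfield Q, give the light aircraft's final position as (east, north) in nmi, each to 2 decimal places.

Leg 1 (158°, 11.9 nmi): east 11.9 sin 158° = 4.46, north 11.9 cos 158° = -11.03
Leg 2 (254°, 21.0 nmi): east 21.0 sin 254° = -20.19, north 21.0 cos 254° = -5.79
Summing: -15.73 nmi east, -16.82 nmi north → (-15.73, -16.82).

(-15.73, -16.82)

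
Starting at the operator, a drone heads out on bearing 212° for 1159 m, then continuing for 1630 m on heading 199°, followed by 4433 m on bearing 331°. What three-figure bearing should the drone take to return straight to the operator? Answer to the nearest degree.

Leg 1 (212°, 1159 m): east 1159 sin 212° = -614.18, north 1159 cos 212° = -982.89
Leg 2 (199°, 1630 m): east 1630 sin 199° = -530.68, north 1630 cos 199° = -1541.20
Leg 3 (331°, 4433 m): east 4433 sin 331° = -2149.16, north 4433 cos 331° = 3877.19
Net displacement: -3294.01 east, 1353.11 north. Direction back to start is (3294.01, -1353.11): bearing = atan2(3294.01, -1353.11) mod 360° = 112.33° ≈ 112°.

112°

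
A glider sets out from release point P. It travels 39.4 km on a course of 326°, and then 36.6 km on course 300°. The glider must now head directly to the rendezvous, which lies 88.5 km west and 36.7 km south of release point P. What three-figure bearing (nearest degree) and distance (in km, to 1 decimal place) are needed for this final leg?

202°, 94.3 km

Leg 1 (326°, 39.4 km): east 39.4 sin 326° = -22.03, north 39.4 cos 326° = 32.66
Leg 2 (300°, 36.6 km): east 36.6 sin 300° = -31.70, north 36.6 cos 300° = 18.30
Current position: (-53.73, 50.96). Target: (-88.5, -36.7). Remaining: Δeast = -34.77, Δnorth = -87.66.
Bearing = atan2(-34.77, -87.66) mod 360° = 201.64°; distance = √((-34.77)² + (-87.66)²) = 94.308 km.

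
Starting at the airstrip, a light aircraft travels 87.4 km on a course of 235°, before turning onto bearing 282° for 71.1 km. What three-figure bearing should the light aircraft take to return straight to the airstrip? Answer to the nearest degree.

Leg 1 (235°, 87.4 km): east 87.4 sin 235° = -71.59, north 87.4 cos 235° = -50.13
Leg 2 (282°, 71.1 km): east 71.1 sin 282° = -69.55, north 71.1 cos 282° = 14.78
Net displacement: -141.14 east, -35.35 north. Direction back to start is (141.14, 35.35): bearing = atan2(141.14, 35.35) mod 360° = 75.94° ≈ 076°.

076°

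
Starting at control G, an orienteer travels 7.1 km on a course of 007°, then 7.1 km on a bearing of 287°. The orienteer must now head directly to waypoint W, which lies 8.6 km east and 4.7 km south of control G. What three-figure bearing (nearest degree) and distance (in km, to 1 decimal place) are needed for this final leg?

134°, 20.1 km

Leg 1 (007°, 7.1 km): east 7.1 sin 7° = 0.87, north 7.1 cos 7° = 7.05
Leg 2 (287°, 7.1 km): east 7.1 sin 287° = -6.79, north 7.1 cos 287° = 2.08
Current position: (-5.92, 9.12). Target: (8.6, -4.7). Remaining: Δeast = 14.52, Δnorth = -13.82.
Bearing = atan2(14.52, -13.82) mod 360° = 133.58°; distance = √((14.52)² + (-13.82)²) = 20.051 km.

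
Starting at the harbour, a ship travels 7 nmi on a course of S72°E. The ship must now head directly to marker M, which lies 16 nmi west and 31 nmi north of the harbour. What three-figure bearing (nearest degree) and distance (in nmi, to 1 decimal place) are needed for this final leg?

326°, 40.2 nmi

Leg 1 (S72°E, 7 nmi): east 7 sin 108° = 6.66, north 7 cos 108° = -2.16
Current position: (6.66, -2.16). Target: (-16, 31). Remaining: Δeast = -22.66, Δnorth = 33.16.
Bearing = atan2(-22.66, 33.16) mod 360° = 325.66°; distance = √((-22.66)² + (33.16)²) = 40.164 nmi.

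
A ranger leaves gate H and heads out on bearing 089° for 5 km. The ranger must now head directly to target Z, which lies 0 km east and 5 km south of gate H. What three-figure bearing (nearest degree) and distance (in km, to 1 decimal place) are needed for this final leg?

Leg 1 (089°, 5 km): east 5 sin 89° = 5.00, north 5 cos 89° = 0.09
Current position: (5.00, 0.09). Target: (0, -5). Remaining: Δeast = -5.00, Δnorth = -5.09.
Bearing = atan2(-5.00, -5.09) mod 360° = 224.50°; distance = √((-5.00)² + (-5.09)²) = 7.133 km.

224°, 7.1 km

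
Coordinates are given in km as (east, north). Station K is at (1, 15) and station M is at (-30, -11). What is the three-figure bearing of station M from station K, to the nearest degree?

Δeast = -30 − 1 = -31.00; Δnorth = -11 − 15 = -26.00.
Bearing = atan2(Δeast, Δnorth) mod 360° = 230.01° ≈ 230°.

230°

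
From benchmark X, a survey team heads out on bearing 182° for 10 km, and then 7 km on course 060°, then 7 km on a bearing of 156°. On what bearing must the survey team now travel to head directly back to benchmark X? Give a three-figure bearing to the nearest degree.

Leg 1 (182°, 10 km): east 10 sin 182° = -0.35, north 10 cos 182° = -9.99
Leg 2 (060°, 7 km): east 7 sin 60° = 6.06, north 7 cos 60° = 3.50
Leg 3 (156°, 7 km): east 7 sin 156° = 2.85, north 7 cos 156° = -6.39
Net displacement: 8.56 east, -12.89 north. Direction back to start is (-8.56, 12.89): bearing = atan2(-8.56, 12.89) mod 360° = 326.41° ≈ 326°.

326°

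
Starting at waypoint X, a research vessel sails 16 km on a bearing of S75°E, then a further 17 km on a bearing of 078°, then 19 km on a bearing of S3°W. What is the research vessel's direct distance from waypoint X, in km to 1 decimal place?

36.7 km

Leg 1 (S75°E, 16 km): east 16 sin 105° = 15.45, north 16 cos 105° = -4.14
Leg 2 (078°, 17 km): east 17 sin 78° = 16.63, north 17 cos 78° = 3.53
Leg 3 (S3°W, 19 km): east 19 sin 183° = -0.99, north 19 cos 183° = -18.97
Net: 31.09 east, -19.58 north. Distance = √((31.09)² + (-19.58)²) = 36.741 km.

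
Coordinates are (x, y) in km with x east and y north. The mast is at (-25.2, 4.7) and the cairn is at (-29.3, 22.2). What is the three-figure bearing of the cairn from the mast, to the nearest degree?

347°

Δeast = -29.3 − -25.2 = -4.10; Δnorth = 22.2 − 4.7 = 17.50.
Bearing = atan2(Δeast, Δnorth) mod 360° = 346.81° ≈ 347°.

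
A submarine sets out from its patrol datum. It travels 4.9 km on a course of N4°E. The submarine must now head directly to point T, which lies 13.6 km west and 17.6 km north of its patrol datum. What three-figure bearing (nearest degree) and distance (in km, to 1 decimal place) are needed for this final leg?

312°, 18.9 km

Leg 1 (N4°E, 4.9 km): east 4.9 sin 4° = 0.34, north 4.9 cos 4° = 4.89
Current position: (0.34, 4.89). Target: (-13.6, 17.6). Remaining: Δeast = -13.94, Δnorth = 12.71.
Bearing = atan2(-13.94, 12.71) mod 360° = 312.36°; distance = √((-13.94)² + (12.71)²) = 18.867 km.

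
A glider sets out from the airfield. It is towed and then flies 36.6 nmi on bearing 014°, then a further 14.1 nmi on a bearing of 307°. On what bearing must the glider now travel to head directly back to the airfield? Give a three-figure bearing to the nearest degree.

177°

Leg 1 (014°, 36.6 nmi): east 36.6 sin 14° = 8.85, north 36.6 cos 14° = 35.51
Leg 2 (307°, 14.1 nmi): east 14.1 sin 307° = -11.26, north 14.1 cos 307° = 8.49
Net displacement: -2.41 east, 44.00 north. Direction back to start is (2.41, -44.00): bearing = atan2(2.41, -44.00) mod 360° = 176.87° ≈ 177°.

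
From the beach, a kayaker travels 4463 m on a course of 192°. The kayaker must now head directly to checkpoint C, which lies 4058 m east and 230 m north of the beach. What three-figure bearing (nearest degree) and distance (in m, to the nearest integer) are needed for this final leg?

Leg 1 (192°, 4463 m): east 4463 sin 192° = -927.91, north 4463 cos 192° = -4365.47
Current position: (-927.91, -4365.47). Target: (4058, 230). Remaining: Δeast = 4985.91, Δnorth = 4595.47.
Bearing = atan2(4985.91, 4595.47) mod 360° = 47.33°; distance = √((4985.91)² + (4595.47)²) = 6780.683 m.

047°, 6781 m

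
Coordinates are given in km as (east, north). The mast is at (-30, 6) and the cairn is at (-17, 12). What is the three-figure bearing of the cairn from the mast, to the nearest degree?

065°

Δeast = -17 − -30 = 13.00; Δnorth = 12 − 6 = 6.00.
Bearing = atan2(Δeast, Δnorth) mod 360° = 65.22° ≈ 065°.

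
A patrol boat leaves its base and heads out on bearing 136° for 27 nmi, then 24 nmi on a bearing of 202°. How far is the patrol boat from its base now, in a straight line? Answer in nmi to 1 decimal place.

42.8 nmi

Leg 1 (136°, 27 nmi): east 27 sin 136° = 18.76, north 27 cos 136° = -19.42
Leg 2 (202°, 24 nmi): east 24 sin 202° = -8.99, north 24 cos 202° = -22.25
Net: 9.77 east, -41.67 north. Distance = √((9.77)² + (-41.67)²) = 42.803 nmi.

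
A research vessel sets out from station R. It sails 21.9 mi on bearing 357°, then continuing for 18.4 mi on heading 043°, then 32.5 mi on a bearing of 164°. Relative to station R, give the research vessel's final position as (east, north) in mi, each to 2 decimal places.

(20.36, 4.09)

Leg 1 (357°, 21.9 mi): east 21.9 sin 357° = -1.15, north 21.9 cos 357° = 21.87
Leg 2 (043°, 18.4 mi): east 18.4 sin 43° = 12.55, north 18.4 cos 43° = 13.46
Leg 3 (164°, 32.5 mi): east 32.5 sin 164° = 8.96, north 32.5 cos 164° = -31.24
Summing: 20.36 mi east, 4.09 mi north → (20.36, 4.09).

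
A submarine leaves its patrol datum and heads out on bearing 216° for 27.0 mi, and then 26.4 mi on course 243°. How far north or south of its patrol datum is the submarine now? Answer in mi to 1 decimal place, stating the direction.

33.8 mi south

Leg 1 (216°, 27.0 mi): east 27.0 sin 216° = -15.87, north 27.0 cos 216° = -21.84
Leg 2 (243°, 26.4 mi): east 26.4 sin 243° = -23.52, north 26.4 cos 243° = -11.99
Net north component: -33.83 mi.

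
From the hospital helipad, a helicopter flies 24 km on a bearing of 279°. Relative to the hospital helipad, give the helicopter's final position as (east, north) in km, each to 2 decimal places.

(-23.70, 3.75)

Leg 1 (279°, 24 km): east 24 sin 279° = -23.70, north 24 cos 279° = 3.75
Summing: -23.70 km east, 3.75 km north → (-23.70, 3.75).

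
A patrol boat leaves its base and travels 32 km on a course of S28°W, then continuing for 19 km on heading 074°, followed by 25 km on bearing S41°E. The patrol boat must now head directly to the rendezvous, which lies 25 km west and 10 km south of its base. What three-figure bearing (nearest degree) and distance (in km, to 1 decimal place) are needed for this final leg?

Leg 1 (S28°W, 32 km): east 32 sin 208° = -15.02, north 32 cos 208° = -28.25
Leg 2 (074°, 19 km): east 19 sin 74° = 18.26, north 19 cos 74° = 5.24
Leg 3 (S41°E, 25 km): east 25 sin 139° = 16.40, north 25 cos 139° = -18.87
Current position: (19.64, -41.88). Target: (-25, -10). Remaining: Δeast = -44.64, Δnorth = 31.88.
Bearing = atan2(-44.64, 31.88) mod 360° = 305.54°; distance = √((-44.64)² + (31.88)²) = 54.860 km.

306°, 54.9 km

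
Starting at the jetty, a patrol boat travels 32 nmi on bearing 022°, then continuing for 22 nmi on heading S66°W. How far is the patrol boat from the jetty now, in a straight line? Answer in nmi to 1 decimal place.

22.3 nmi

Leg 1 (022°, 32 nmi): east 32 sin 22° = 11.99, north 32 cos 22° = 29.67
Leg 2 (S66°W, 22 nmi): east 22 sin 246° = -20.10, north 22 cos 246° = -8.95
Net: -8.11 east, 20.72 north. Distance = √((-8.11)² + (20.72)²) = 22.252 nmi.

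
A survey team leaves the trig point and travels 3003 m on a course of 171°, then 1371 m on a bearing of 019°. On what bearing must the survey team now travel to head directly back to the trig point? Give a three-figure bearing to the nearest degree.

Leg 1 (171°, 3003 m): east 3003 sin 171° = 469.77, north 3003 cos 171° = -2966.03
Leg 2 (019°, 1371 m): east 1371 sin 19° = 446.35, north 1371 cos 19° = 1296.31
Net displacement: 916.13 east, -1669.72 north. Direction back to start is (-916.13, 1669.72): bearing = atan2(-916.13, 1669.72) mod 360° = 331.25° ≈ 331°.

331°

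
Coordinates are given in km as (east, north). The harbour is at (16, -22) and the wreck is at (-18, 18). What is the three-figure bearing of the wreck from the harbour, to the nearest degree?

320°

Δeast = -18 − 16 = -34.00; Δnorth = 18 − -22 = 40.00.
Bearing = atan2(Δeast, Δnorth) mod 360° = 319.64° ≈ 320°.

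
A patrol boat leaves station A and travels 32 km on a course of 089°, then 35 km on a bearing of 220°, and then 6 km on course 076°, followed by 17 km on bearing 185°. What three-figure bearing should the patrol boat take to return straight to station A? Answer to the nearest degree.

342°

Leg 1 (089°, 32 km): east 32 sin 89° = 32.00, north 32 cos 89° = 0.56
Leg 2 (220°, 35 km): east 35 sin 220° = -22.50, north 35 cos 220° = -26.81
Leg 3 (076°, 6 km): east 6 sin 76° = 5.82, north 6 cos 76° = 1.45
Leg 4 (185°, 17 km): east 17 sin 185° = -1.48, north 17 cos 185° = -16.94
Net displacement: 13.84 east, -41.74 north. Direction back to start is (-13.84, 41.74): bearing = atan2(-13.84, 41.74) mod 360° = 341.66° ≈ 342°.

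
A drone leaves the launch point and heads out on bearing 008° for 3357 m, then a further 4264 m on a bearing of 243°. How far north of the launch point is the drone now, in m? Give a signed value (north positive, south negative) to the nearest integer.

1389 m

Leg 1 (008°, 3357 m): east 3357 sin 8° = 467.20, north 3357 cos 8° = 3324.33
Leg 2 (243°, 4264 m): east 4264 sin 243° = -3799.25, north 4264 cos 243° = -1935.82
Net north component: 1388.51 m.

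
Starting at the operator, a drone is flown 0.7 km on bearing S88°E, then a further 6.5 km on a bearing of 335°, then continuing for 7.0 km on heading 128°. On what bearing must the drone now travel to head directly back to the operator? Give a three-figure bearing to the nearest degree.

246°

Leg 1 (S88°E, 0.7 km): east 0.7 sin 92° = 0.70, north 0.7 cos 92° = -0.02
Leg 2 (335°, 6.5 km): east 6.5 sin 335° = -2.75, north 6.5 cos 335° = 5.89
Leg 3 (128°, 7.0 km): east 7.0 sin 128° = 5.52, north 7.0 cos 128° = -4.31
Net displacement: 3.47 east, 1.56 north. Direction back to start is (-3.47, -1.56): bearing = atan2(-3.47, -1.56) mod 360° = 245.83° ≈ 246°.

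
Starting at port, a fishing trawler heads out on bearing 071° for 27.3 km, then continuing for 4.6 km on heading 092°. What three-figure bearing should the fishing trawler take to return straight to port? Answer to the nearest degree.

254°

Leg 1 (071°, 27.3 km): east 27.3 sin 71° = 25.81, north 27.3 cos 71° = 8.89
Leg 2 (092°, 4.6 km): east 4.6 sin 92° = 4.60, north 4.6 cos 92° = -0.16
Net displacement: 30.41 east, 8.73 north. Direction back to start is (-30.41, -8.73): bearing = atan2(-30.41, -8.73) mod 360° = 253.99° ≈ 254°.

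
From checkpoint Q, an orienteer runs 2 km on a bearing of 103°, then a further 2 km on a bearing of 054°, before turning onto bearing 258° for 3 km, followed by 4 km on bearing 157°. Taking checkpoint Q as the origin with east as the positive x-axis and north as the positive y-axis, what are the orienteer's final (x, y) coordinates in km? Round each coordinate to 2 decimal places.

Leg 1 (103°, 2 km): east 2 sin 103° = 1.95, north 2 cos 103° = -0.45
Leg 2 (054°, 2 km): east 2 sin 54° = 1.62, north 2 cos 54° = 1.18
Leg 3 (258°, 3 km): east 3 sin 258° = -2.93, north 3 cos 258° = -0.62
Leg 4 (157°, 4 km): east 4 sin 157° = 1.56, north 4 cos 157° = -3.68
Summing: 2.20 km east, -3.58 km north → (2.20, -3.58).

(2.20, -3.58)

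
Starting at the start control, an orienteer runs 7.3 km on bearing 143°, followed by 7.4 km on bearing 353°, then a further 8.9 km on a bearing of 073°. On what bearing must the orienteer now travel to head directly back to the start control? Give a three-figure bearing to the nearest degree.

251°

Leg 1 (143°, 7.3 km): east 7.3 sin 143° = 4.39, north 7.3 cos 143° = -5.83
Leg 2 (353°, 7.4 km): east 7.4 sin 353° = -0.90, north 7.4 cos 353° = 7.34
Leg 3 (073°, 8.9 km): east 8.9 sin 73° = 8.51, north 8.9 cos 73° = 2.60
Net displacement: 12.00 east, 4.12 north. Direction back to start is (-12.00, -4.12): bearing = atan2(-12.00, -4.12) mod 360° = 251.07° ≈ 251°.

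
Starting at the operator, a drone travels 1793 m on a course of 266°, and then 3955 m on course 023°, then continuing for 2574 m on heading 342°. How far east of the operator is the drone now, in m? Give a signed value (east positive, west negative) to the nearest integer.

Leg 1 (266°, 1793 m): east 1793 sin 266° = -1788.63, north 1793 cos 266° = -125.07
Leg 2 (023°, 3955 m): east 3955 sin 23° = 1545.34, north 3955 cos 23° = 3640.60
Leg 3 (342°, 2574 m): east 2574 sin 342° = -795.41, north 2574 cos 342° = 2448.02
Net east component: -1038.70 m.

-1039 m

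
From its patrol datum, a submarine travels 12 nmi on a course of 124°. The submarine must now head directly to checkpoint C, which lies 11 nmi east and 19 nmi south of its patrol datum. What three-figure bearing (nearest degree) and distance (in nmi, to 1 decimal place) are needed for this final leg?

Leg 1 (124°, 12 nmi): east 12 sin 124° = 9.95, north 12 cos 124° = -6.71
Current position: (9.95, -6.71). Target: (11, -19). Remaining: Δeast = 1.05, Δnorth = -12.29.
Bearing = atan2(1.05, -12.29) mod 360° = 175.11°; distance = √((1.05)² + (-12.29)²) = 12.335 nmi.

175°, 12.3 nmi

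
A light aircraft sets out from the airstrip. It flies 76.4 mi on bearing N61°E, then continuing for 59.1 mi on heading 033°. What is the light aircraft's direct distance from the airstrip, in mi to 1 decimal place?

Leg 1 (N61°E, 76.4 mi): east 76.4 sin 61° = 66.82, north 76.4 cos 61° = 37.04
Leg 2 (033°, 59.1 mi): east 59.1 sin 33° = 32.19, north 59.1 cos 33° = 49.57
Net: 99.01 east, 86.60 north. Distance = √((99.01)² + (86.60)²) = 131.542 mi.

131.5 mi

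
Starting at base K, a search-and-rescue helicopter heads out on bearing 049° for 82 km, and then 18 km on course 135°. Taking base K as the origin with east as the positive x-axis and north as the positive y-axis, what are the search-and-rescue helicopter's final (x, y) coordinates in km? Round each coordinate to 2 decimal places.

(74.61, 41.07)

Leg 1 (049°, 82 km): east 82 sin 49° = 61.89, north 82 cos 49° = 53.80
Leg 2 (135°, 18 km): east 18 sin 135° = 12.73, north 18 cos 135° = -12.73
Summing: 74.61 km east, 41.07 km north → (74.61, 41.07).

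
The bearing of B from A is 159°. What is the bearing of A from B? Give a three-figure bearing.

339°

Back-bearing = 159° + 180° = 339°.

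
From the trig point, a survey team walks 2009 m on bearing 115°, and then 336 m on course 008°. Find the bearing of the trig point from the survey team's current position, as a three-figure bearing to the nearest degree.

Leg 1 (115°, 2009 m): east 2009 sin 115° = 1820.77, north 2009 cos 115° = -849.04
Leg 2 (008°, 336 m): east 336 sin 8° = 46.76, north 336 cos 8° = 332.73
Net displacement: 1867.53 east, -516.31 north. Direction back to start is (-1867.53, 516.31): bearing = atan2(-1867.53, 516.31) mod 360° = 285.45° ≈ 285°.

285°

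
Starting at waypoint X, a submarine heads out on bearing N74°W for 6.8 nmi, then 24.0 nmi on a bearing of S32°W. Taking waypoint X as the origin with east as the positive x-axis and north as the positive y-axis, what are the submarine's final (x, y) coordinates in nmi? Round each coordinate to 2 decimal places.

Leg 1 (N74°W, 6.8 nmi): east 6.8 sin 286° = -6.54, north 6.8 cos 286° = 1.87
Leg 2 (S32°W, 24.0 nmi): east 24.0 sin 212° = -12.72, north 24.0 cos 212° = -20.35
Summing: -19.25 nmi east, -18.48 nmi north → (-19.25, -18.48).

(-19.25, -18.48)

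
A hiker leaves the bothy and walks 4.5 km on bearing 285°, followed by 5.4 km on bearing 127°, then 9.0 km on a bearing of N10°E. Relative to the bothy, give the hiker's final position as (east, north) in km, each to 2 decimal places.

Leg 1 (285°, 4.5 km): east 4.5 sin 285° = -4.35, north 4.5 cos 285° = 1.16
Leg 2 (127°, 5.4 km): east 5.4 sin 127° = 4.31, north 5.4 cos 127° = -3.25
Leg 3 (N10°E, 9.0 km): east 9.0 sin 10° = 1.56, north 9.0 cos 10° = 8.86
Summing: 1.53 km east, 6.78 km north → (1.53, 6.78).

(1.53, 6.78)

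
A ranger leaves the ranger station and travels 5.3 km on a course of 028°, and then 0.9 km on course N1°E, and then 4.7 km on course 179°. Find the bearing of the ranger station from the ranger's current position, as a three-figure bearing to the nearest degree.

Leg 1 (028°, 5.3 km): east 5.3 sin 28° = 2.49, north 5.3 cos 28° = 4.68
Leg 2 (N1°E, 0.9 km): east 0.9 sin 1° = 0.02, north 0.9 cos 1° = 0.90
Leg 3 (179°, 4.7 km): east 4.7 sin 179° = 0.08, north 4.7 cos 179° = -4.70
Net displacement: 2.59 east, 0.88 north. Direction back to start is (-2.59, -0.88): bearing = atan2(-2.59, -0.88) mod 360° = 251.20° ≈ 251°.

251°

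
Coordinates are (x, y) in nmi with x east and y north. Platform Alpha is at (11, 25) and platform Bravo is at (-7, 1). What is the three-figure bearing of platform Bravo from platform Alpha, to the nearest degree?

217°

Δeast = -7 − 11 = -18.00; Δnorth = 1 − 25 = -24.00.
Bearing = atan2(Δeast, Δnorth) mod 360° = 216.87° ≈ 217°.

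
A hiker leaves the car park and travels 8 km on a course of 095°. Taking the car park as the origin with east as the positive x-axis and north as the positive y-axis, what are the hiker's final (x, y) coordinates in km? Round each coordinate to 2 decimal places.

(7.97, -0.70)

Leg 1 (095°, 8 km): east 8 sin 95° = 7.97, north 8 cos 95° = -0.70
Summing: 7.97 km east, -0.70 km north → (7.97, -0.70).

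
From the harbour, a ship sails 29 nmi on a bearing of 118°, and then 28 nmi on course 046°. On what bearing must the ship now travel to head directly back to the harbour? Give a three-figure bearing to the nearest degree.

263°

Leg 1 (118°, 29 nmi): east 29 sin 118° = 25.61, north 29 cos 118° = -13.61
Leg 2 (046°, 28 nmi): east 28 sin 46° = 20.14, north 28 cos 46° = 19.45
Net displacement: 45.75 east, 5.84 north. Direction back to start is (-45.75, -5.84): bearing = atan2(-45.75, -5.84) mod 360° = 262.73° ≈ 263°.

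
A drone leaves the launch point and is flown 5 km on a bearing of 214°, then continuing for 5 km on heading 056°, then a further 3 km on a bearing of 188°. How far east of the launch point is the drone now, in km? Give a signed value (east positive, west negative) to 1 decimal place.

0.9 km

Leg 1 (214°, 5 km): east 5 sin 214° = -2.80, north 5 cos 214° = -4.15
Leg 2 (056°, 5 km): east 5 sin 56° = 4.15, north 5 cos 56° = 2.80
Leg 3 (188°, 3 km): east 3 sin 188° = -0.42, north 3 cos 188° = -2.97
Net east component: 0.93 km.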